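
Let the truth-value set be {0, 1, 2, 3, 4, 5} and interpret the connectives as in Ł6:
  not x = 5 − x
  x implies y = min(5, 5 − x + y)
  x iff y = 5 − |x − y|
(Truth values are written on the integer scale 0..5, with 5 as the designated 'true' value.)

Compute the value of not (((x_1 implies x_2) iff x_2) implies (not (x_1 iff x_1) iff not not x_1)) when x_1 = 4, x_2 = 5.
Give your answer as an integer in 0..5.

x_1 implies x_2 = 4 implies 5 = 5
(x_1 implies x_2) iff x_2 = 5 iff 5 = 5
x_1 iff x_1 = 4 iff 4 = 5
not (x_1 iff x_1) = not 5 = 0
not x_1 = not 4 = 1
not not x_1 = not 1 = 4
not (x_1 iff x_1) iff not not x_1 = 0 iff 4 = 1
((x_1 implies x_2) iff x_2) implies (not (x_1 iff x_1) iff not not x_1) = 5 implies 1 = 1
not (((x_1 implies x_2) iff x_2) implies (not (x_1 iff x_1) iff not not x_1)) = not 1 = 4

4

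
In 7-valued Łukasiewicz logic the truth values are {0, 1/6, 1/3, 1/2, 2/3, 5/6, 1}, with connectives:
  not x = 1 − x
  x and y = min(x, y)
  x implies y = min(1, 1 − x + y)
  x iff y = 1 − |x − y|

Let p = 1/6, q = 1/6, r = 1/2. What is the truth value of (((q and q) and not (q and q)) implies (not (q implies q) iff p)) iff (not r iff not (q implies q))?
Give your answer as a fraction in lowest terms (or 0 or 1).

q and q = 1/6 and 1/6 = 1/6
q and q = 1/6 and 1/6 = 1/6
not (q and q) = not 1/6 = 5/6
(q and q) and not (q and q) = 1/6 and 5/6 = 1/6
q implies q = 1/6 implies 1/6 = 1
not (q implies q) = not 1 = 0
not (q implies q) iff p = 0 iff 1/6 = 5/6
((q and q) and not (q and q)) implies (not (q implies q) iff p) = 1/6 implies 5/6 = 1
not r = not 1/2 = 1/2
q implies q = 1/6 implies 1/6 = 1
not (q implies q) = not 1 = 0
not r iff not (q implies q) = 1/2 iff 0 = 1/2
(((q and q) and not (q and q)) implies (not (q implies q) iff p)) iff (not r iff not (q implies q)) = 1 iff 1/2 = 1/2

1/2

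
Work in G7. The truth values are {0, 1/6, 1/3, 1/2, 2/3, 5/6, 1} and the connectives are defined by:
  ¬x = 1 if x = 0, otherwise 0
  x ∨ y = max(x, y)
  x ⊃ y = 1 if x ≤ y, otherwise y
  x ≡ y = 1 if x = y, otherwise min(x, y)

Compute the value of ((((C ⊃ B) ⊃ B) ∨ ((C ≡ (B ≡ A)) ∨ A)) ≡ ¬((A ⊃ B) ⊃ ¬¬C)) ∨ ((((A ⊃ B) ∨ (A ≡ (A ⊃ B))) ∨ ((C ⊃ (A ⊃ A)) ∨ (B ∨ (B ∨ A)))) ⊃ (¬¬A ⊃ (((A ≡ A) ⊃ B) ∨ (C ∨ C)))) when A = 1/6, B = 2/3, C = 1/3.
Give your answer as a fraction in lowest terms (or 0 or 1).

2/3

C ⊃ B = 1/3 ⊃ 2/3 = 1
(C ⊃ B) ⊃ B = 1 ⊃ 2/3 = 2/3
B ≡ A = 2/3 ≡ 1/6 = 1/6
C ≡ (B ≡ A) = 1/3 ≡ 1/6 = 1/6
(C ≡ (B ≡ A)) ∨ A = 1/6 ∨ 1/6 = 1/6
((C ⊃ B) ⊃ B) ∨ ((C ≡ (B ≡ A)) ∨ A) = 2/3 ∨ 1/6 = 2/3
A ⊃ B = 1/6 ⊃ 2/3 = 1
¬C = ¬1/3 = 0
¬¬C = ¬0 = 1
(A ⊃ B) ⊃ ¬¬C = 1 ⊃ 1 = 1
¬((A ⊃ B) ⊃ ¬¬C) = ¬1 = 0
(((C ⊃ B) ⊃ B) ∨ ((C ≡ (B ≡ A)) ∨ A)) ≡ ¬((A ⊃ B) ⊃ ¬¬C) = 2/3 ≡ 0 = 0
A ⊃ B = 1/6 ⊃ 2/3 = 1
A ⊃ B = 1/6 ⊃ 2/3 = 1
A ≡ (A ⊃ B) = 1/6 ≡ 1 = 1/6
(A ⊃ B) ∨ (A ≡ (A ⊃ B)) = 1 ∨ 1/6 = 1
A ⊃ A = 1/6 ⊃ 1/6 = 1
C ⊃ (A ⊃ A) = 1/3 ⊃ 1 = 1
B ∨ A = 2/3 ∨ 1/6 = 2/3
B ∨ (B ∨ A) = 2/3 ∨ 2/3 = 2/3
(C ⊃ (A ⊃ A)) ∨ (B ∨ (B ∨ A)) = 1 ∨ 2/3 = 1
((A ⊃ B) ∨ (A ≡ (A ⊃ B))) ∨ ((C ⊃ (A ⊃ A)) ∨ (B ∨ (B ∨ A))) = 1 ∨ 1 = 1
¬A = ¬1/6 = 0
¬¬A = ¬0 = 1
A ≡ A = 1/6 ≡ 1/6 = 1
(A ≡ A) ⊃ B = 1 ⊃ 2/3 = 2/3
C ∨ C = 1/3 ∨ 1/3 = 1/3
((A ≡ A) ⊃ B) ∨ (C ∨ C) = 2/3 ∨ 1/3 = 2/3
¬¬A ⊃ (((A ≡ A) ⊃ B) ∨ (C ∨ C)) = 1 ⊃ 2/3 = 2/3
(((A ⊃ B) ∨ (A ≡ (A ⊃ B))) ∨ ((C ⊃ (A ⊃ A)) ∨ (B ∨ (B ∨ A)))) ⊃ (¬¬A ⊃ (((A ≡ A) ⊃ B) ∨ (C ∨ C))) = 1 ⊃ 2/3 = 2/3
((((C ⊃ B) ⊃ B) ∨ ((C ≡ (B ≡ A)) ∨ A)) ≡ ¬((A ⊃ B) ⊃ ¬¬C)) ∨ ((((A ⊃ B) ∨ (A ≡ (A ⊃ B))) ∨ ((C ⊃ (A ⊃ A)) ∨ (B ∨ (B ∨ A)))) ⊃ (¬¬A ⊃ (((A ≡ A) ⊃ B) ∨ (C ∨ C)))) = 0 ∨ 2/3 = 2/3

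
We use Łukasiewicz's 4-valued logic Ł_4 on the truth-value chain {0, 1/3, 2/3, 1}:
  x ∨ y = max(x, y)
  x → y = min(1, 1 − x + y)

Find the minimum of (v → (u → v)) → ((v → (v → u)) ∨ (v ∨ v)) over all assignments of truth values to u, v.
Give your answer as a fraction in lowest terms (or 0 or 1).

Take u = 0, v = 2/3:
u → v = 0 → 2/3 = 1
v → (u → v) = 2/3 → 1 = 1
v → u = 2/3 → 0 = 1/3
v → (v → u) = 2/3 → 1/3 = 2/3
v ∨ v = 2/3 ∨ 2/3 = 2/3
(v → (v → u)) ∨ (v ∨ v) = 2/3 ∨ 2/3 = 2/3
(v → (u → v)) → ((v → (v → u)) ∨ (v ∨ v)) = 1 → 2/3 = 2/3
No assignment yields a value below 2/3, so this is the minimum.

2/3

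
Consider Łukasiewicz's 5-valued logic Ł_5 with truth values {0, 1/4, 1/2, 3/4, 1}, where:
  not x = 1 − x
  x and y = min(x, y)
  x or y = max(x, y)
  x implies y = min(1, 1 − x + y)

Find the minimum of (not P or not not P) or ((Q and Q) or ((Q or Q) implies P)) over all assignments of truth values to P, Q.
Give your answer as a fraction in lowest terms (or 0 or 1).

3/4

Take P = 1/4, Q = 1/2:
not P = not 1/4 = 3/4
not P = not 1/4 = 3/4
not not P = not 3/4 = 1/4
not P or not not P = 3/4 or 1/4 = 3/4
Q and Q = 1/2 and 1/2 = 1/2
Q or Q = 1/2 or 1/2 = 1/2
(Q or Q) implies P = 1/2 implies 1/4 = 3/4
(Q and Q) or ((Q or Q) implies P) = 1/2 or 3/4 = 3/4
(not P or not not P) or ((Q and Q) or ((Q or Q) implies P)) = 3/4 or 3/4 = 3/4
No assignment yields a value below 3/4, so this is the minimum.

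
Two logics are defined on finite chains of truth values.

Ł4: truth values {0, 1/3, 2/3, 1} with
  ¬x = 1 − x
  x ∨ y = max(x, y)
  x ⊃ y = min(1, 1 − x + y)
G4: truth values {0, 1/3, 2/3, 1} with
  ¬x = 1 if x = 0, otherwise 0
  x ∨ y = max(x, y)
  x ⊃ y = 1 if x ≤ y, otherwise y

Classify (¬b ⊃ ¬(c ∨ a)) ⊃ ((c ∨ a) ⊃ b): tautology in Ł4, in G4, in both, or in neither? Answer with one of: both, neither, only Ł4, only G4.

only Ł4

In Ł4: every assignment gives 1 — tautology.
In G4: at a = 0, b = 1/3, c = 2/3 the value is 1/3 — not a tautology.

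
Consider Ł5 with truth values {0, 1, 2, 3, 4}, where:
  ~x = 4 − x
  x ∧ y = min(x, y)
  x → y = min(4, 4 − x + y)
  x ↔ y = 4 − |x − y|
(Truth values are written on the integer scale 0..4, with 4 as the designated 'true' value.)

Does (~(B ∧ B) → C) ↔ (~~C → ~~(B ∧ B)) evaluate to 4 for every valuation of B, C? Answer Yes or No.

No

Counterexample: take B = 0, C = 0.
B ∧ B = 0 ∧ 0 = 0
~(B ∧ B) = ~0 = 4
~(B ∧ B) → C = 4 → 0 = 0
~C = ~0 = 4
~~C = ~4 = 0
B ∧ B = 0 ∧ 0 = 0
~(B ∧ B) = ~0 = 4
~~(B ∧ B) = ~4 = 0
~~C → ~~(B ∧ B) = 0 → 0 = 4
(~(B ∧ B) → C) ↔ (~~C → ~~(B ∧ B)) = 0 ↔ 4 = 0
This gives 0 ≠ 4.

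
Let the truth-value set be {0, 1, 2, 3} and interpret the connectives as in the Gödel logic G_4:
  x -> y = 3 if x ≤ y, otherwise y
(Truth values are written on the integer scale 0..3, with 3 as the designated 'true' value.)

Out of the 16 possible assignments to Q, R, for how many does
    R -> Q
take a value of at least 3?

Q = 0, R = 0 ↦ 3  ≥
Q = 0, R = 1 ↦ 0  <
Q = 0, R = 2 ↦ 0  <
Q = 0, R = 3 ↦ 0  <
Q = 1, R = 0 ↦ 3  ≥
Q = 1, R = 1 ↦ 3  ≥
Q = 1, R = 2 ↦ 1  <
Q = 1, R = 3 ↦ 1  <
Q = 2, R = 0 ↦ 3  ≥
Q = 2, R = 1 ↦ 3  ≥
Q = 2, R = 2 ↦ 3  ≥
Q = 2, R = 3 ↦ 2  <
Q = 3, R = 0 ↦ 3  ≥
Q = 3, R = 1 ↦ 3  ≥
Q = 3, R = 2 ↦ 3  ≥
Q = 3, R = 3 ↦ 3  ≥
So 10 of the 16 assignments meet the threshold.

10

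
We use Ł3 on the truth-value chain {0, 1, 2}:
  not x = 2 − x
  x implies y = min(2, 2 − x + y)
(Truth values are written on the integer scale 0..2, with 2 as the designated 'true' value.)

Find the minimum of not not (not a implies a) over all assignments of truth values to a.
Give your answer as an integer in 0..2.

0

Take a = 0:
not a = not 0 = 2
not a implies a = 2 implies 0 = 0
not (not a implies a) = not 0 = 2
not not (not a implies a) = not 2 = 0
No assignment yields a value below 0, so this is the minimum.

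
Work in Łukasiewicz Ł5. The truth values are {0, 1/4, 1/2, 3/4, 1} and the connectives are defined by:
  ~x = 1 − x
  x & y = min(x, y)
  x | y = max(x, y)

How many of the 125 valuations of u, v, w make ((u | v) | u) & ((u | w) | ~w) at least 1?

33

value 1: 33 assignments (counts)
value 3/4: 41 assignments
value 1/2: 31 assignments
value 1/4: 15 assignments
value 0: 5 assignments
So 33 of the 125 assignments meet the threshold.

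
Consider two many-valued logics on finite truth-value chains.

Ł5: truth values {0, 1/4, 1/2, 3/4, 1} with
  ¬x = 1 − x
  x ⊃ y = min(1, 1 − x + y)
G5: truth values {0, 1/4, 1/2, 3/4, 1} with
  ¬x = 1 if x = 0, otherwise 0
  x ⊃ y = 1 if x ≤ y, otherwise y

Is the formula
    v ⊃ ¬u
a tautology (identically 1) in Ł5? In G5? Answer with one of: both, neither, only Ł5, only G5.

neither

In Ł5: at u = 1/4, v = 1 the value is 3/4 — not a tautology.
In G5: at u = 1/4, v = 1/4 the value is 0 — not a tautology.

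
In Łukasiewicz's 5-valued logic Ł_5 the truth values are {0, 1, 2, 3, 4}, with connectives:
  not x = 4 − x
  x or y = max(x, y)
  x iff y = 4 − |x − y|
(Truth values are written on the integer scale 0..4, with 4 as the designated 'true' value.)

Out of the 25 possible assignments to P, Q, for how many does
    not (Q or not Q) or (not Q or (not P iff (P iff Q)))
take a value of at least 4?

value 4: 7 assignments (counts)
value 3: 7 assignments
value 2: 6 assignments
value 1: 3 assignments
value 0: 2 assignments
So 7 of the 25 assignments meet the threshold.

7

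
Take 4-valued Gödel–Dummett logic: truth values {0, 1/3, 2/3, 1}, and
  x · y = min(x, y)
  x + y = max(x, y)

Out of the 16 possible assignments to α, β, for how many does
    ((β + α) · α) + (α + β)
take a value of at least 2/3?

α = 0, β = 0 ↦ 0  <
α = 0, β = 1/3 ↦ 1/3  <
α = 0, β = 2/3 ↦ 2/3  ≥
α = 0, β = 1 ↦ 1  ≥
α = 1/3, β = 0 ↦ 1/3  <
α = 1/3, β = 1/3 ↦ 1/3  <
α = 1/3, β = 2/3 ↦ 2/3  ≥
α = 1/3, β = 1 ↦ 1  ≥
α = 2/3, β = 0 ↦ 2/3  ≥
α = 2/3, β = 1/3 ↦ 2/3  ≥
α = 2/3, β = 2/3 ↦ 2/3  ≥
α = 2/3, β = 1 ↦ 1  ≥
α = 1, β = 0 ↦ 1  ≥
α = 1, β = 1/3 ↦ 1  ≥
α = 1, β = 2/3 ↦ 1  ≥
α = 1, β = 1 ↦ 1  ≥
So 12 of the 16 assignments meet the threshold.

12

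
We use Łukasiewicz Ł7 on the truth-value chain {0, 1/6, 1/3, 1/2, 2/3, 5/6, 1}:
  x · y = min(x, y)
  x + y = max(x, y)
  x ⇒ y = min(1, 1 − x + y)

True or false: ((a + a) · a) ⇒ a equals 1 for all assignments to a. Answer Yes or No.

Yes

a = 0 ↦ 1
a = 1/6 ↦ 1
a = 1/3 ↦ 1
a = 1/2 ↦ 1
a = 2/3 ↦ 1
a = 5/6 ↦ 1
a = 1 ↦ 1
Every assignment gives a value ≥ 1.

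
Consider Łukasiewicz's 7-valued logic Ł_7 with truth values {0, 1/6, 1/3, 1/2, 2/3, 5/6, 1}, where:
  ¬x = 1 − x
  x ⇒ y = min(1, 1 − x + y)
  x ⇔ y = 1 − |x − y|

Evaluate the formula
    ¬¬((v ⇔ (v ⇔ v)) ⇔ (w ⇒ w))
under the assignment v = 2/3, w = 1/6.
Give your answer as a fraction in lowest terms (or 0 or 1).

v ⇔ v = 2/3 ⇔ 2/3 = 1
v ⇔ (v ⇔ v) = 2/3 ⇔ 1 = 2/3
w ⇒ w = 1/6 ⇒ 1/6 = 1
(v ⇔ (v ⇔ v)) ⇔ (w ⇒ w) = 2/3 ⇔ 1 = 2/3
¬((v ⇔ (v ⇔ v)) ⇔ (w ⇒ w)) = ¬2/3 = 1/3
¬¬((v ⇔ (v ⇔ v)) ⇔ (w ⇒ w)) = ¬1/3 = 2/3

2/3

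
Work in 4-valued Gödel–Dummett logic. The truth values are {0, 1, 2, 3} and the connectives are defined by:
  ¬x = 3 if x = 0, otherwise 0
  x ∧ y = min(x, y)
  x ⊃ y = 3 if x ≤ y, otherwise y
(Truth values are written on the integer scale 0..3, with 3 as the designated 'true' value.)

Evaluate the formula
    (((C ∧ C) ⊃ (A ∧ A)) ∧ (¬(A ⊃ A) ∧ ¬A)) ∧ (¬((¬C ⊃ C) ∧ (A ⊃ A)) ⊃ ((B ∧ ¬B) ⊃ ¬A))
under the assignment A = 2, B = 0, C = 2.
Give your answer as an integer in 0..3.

0

C ∧ C = 2 ∧ 2 = 2
A ∧ A = 2 ∧ 2 = 2
(C ∧ C) ⊃ (A ∧ A) = 2 ⊃ 2 = 3
A ⊃ A = 2 ⊃ 2 = 3
¬(A ⊃ A) = ¬3 = 0
¬A = ¬2 = 0
¬(A ⊃ A) ∧ ¬A = 0 ∧ 0 = 0
((C ∧ C) ⊃ (A ∧ A)) ∧ (¬(A ⊃ A) ∧ ¬A) = 3 ∧ 0 = 0
¬C = ¬2 = 0
¬C ⊃ C = 0 ⊃ 2 = 3
A ⊃ A = 2 ⊃ 2 = 3
(¬C ⊃ C) ∧ (A ⊃ A) = 3 ∧ 3 = 3
¬((¬C ⊃ C) ∧ (A ⊃ A)) = ¬3 = 0
¬B = ¬0 = 3
B ∧ ¬B = 0 ∧ 3 = 0
¬A = ¬2 = 0
(B ∧ ¬B) ⊃ ¬A = 0 ⊃ 0 = 3
¬((¬C ⊃ C) ∧ (A ⊃ A)) ⊃ ((B ∧ ¬B) ⊃ ¬A) = 0 ⊃ 3 = 3
(((C ∧ C) ⊃ (A ∧ A)) ∧ (¬(A ⊃ A) ∧ ¬A)) ∧ (¬((¬C ⊃ C) ∧ (A ⊃ A)) ⊃ ((B ∧ ¬B) ⊃ ¬A)) = 0 ∧ 3 = 0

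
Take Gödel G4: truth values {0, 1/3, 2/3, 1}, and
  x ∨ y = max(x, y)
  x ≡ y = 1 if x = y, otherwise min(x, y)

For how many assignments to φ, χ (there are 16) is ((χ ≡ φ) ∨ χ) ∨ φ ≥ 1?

φ = 0, χ = 0 ↦ 1  ≥
φ = 0, χ = 1/3 ↦ 1/3  <
φ = 0, χ = 2/3 ↦ 2/3  <
φ = 0, χ = 1 ↦ 1  ≥
φ = 1/3, χ = 0 ↦ 1/3  <
φ = 1/3, χ = 1/3 ↦ 1  ≥
φ = 1/3, χ = 2/3 ↦ 2/3  <
φ = 1/3, χ = 1 ↦ 1  ≥
φ = 2/3, χ = 0 ↦ 2/3  <
φ = 2/3, χ = 1/3 ↦ 2/3  <
φ = 2/3, χ = 2/3 ↦ 1  ≥
φ = 2/3, χ = 1 ↦ 1  ≥
φ = 1, χ = 0 ↦ 1  ≥
φ = 1, χ = 1/3 ↦ 1  ≥
φ = 1, χ = 2/3 ↦ 1  ≥
φ = 1, χ = 1 ↦ 1  ≥
So 10 of the 16 assignments meet the threshold.

10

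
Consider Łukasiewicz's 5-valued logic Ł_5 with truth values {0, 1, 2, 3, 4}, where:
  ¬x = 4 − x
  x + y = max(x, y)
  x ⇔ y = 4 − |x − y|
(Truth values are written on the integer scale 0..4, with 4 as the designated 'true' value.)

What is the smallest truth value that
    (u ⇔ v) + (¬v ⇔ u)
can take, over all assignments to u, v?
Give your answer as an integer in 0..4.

2

Take u = 0, v = 2:
u ⇔ v = 0 ⇔ 2 = 2
¬v = ¬2 = 2
¬v ⇔ u = 2 ⇔ 0 = 2
(u ⇔ v) + (¬v ⇔ u) = 2 + 2 = 2
No assignment yields a value below 2, so this is the minimum.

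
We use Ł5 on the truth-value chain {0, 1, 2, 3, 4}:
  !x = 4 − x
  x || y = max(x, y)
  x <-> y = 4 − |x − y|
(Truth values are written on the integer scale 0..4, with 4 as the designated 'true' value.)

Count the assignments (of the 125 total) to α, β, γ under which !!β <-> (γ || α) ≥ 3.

value 4: 25 assignments (counts)
value 3: 40 assignments (counts)
value 2: 30 assignments
value 1: 20 assignments
value 0: 10 assignments
So 65 of the 125 assignments meet the threshold.

65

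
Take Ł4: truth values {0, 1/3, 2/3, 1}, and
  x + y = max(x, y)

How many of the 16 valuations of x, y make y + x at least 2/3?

x = 0, y = 0 ↦ 0  <
x = 0, y = 1/3 ↦ 1/3  <
x = 0, y = 2/3 ↦ 2/3  ≥
x = 0, y = 1 ↦ 1  ≥
x = 1/3, y = 0 ↦ 1/3  <
x = 1/3, y = 1/3 ↦ 1/3  <
x = 1/3, y = 2/3 ↦ 2/3  ≥
x = 1/3, y = 1 ↦ 1  ≥
x = 2/3, y = 0 ↦ 2/3  ≥
x = 2/3, y = 1/3 ↦ 2/3  ≥
x = 2/3, y = 2/3 ↦ 2/3  ≥
x = 2/3, y = 1 ↦ 1  ≥
x = 1, y = 0 ↦ 1  ≥
x = 1, y = 1/3 ↦ 1  ≥
x = 1, y = 2/3 ↦ 1  ≥
x = 1, y = 1 ↦ 1  ≥
So 12 of the 16 assignments meet the threshold.

12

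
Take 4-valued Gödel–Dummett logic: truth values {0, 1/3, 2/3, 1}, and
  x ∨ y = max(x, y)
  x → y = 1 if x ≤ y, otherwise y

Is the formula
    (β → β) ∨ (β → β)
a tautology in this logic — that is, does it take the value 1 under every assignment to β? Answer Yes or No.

Yes

β = 0 ↦ 1
β = 1/3 ↦ 1
β = 2/3 ↦ 1
β = 1 ↦ 1
Every assignment gives a value ≥ 1.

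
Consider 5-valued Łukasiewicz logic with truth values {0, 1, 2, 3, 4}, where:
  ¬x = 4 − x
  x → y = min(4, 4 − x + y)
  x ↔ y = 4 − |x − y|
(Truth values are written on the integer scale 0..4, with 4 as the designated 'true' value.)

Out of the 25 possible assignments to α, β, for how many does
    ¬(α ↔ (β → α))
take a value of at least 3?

4

value 4: 1 assignment (counts)
value 3: 3 assignments (counts)
value 2: 5 assignments
value 1: 7 assignments
value 0: 9 assignments
So 4 of the 25 assignments meet the threshold.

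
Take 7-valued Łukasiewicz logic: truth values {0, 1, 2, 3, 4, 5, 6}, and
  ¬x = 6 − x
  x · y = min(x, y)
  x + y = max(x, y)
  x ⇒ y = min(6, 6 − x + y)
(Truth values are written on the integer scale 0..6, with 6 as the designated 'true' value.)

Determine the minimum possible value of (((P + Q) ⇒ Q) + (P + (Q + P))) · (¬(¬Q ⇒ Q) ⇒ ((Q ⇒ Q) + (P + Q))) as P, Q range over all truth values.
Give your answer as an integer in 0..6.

3

Take P = 3, Q = 0:
P + Q = 3 + 0 = 3
(P + Q) ⇒ Q = 3 ⇒ 0 = 3
Q + P = 0 + 3 = 3
P + (Q + P) = 3 + 3 = 3
((P + Q) ⇒ Q) + (P + (Q + P)) = 3 + 3 = 3
¬Q = ¬0 = 6
¬Q ⇒ Q = 6 ⇒ 0 = 0
¬(¬Q ⇒ Q) = ¬0 = 6
Q ⇒ Q = 0 ⇒ 0 = 6
P + Q = 3 + 0 = 3
(Q ⇒ Q) + (P + Q) = 6 + 3 = 6
¬(¬Q ⇒ Q) ⇒ ((Q ⇒ Q) + (P + Q)) = 6 ⇒ 6 = 6
(((P + Q) ⇒ Q) + (P + (Q + P))) · (¬(¬Q ⇒ Q) ⇒ ((Q ⇒ Q) + (P + Q))) = 3 · 6 = 3
No assignment yields a value below 3, so this is the minimum.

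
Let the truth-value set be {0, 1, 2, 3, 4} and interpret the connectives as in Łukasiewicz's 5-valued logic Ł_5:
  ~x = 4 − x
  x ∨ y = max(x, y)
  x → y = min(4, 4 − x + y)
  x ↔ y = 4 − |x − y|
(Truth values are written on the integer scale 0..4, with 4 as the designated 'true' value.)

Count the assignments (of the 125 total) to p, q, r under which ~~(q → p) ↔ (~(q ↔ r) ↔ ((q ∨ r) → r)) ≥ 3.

value 4: 21 assignments (counts)
value 3: 29 assignments (counts)
value 2: 37 assignments
value 1: 21 assignments
value 0: 17 assignments
So 50 of the 125 assignments meet the threshold.

50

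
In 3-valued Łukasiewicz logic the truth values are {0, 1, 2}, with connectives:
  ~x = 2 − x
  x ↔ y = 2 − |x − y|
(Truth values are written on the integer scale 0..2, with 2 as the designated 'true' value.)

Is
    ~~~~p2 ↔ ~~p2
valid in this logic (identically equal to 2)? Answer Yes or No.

Yes

p2 = 0 ↦ 2
p2 = 1 ↦ 2
p2 = 2 ↦ 2
Every assignment gives a value ≥ 2.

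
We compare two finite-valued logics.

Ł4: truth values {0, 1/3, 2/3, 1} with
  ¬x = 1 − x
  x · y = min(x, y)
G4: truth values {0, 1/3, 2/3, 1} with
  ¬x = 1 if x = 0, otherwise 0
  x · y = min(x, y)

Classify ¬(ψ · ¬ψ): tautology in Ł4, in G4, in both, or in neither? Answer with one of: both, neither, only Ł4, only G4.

only G4

In Ł4: at ψ = 1/3 the value is 2/3 — not a tautology.
In G4: every assignment gives 1 — tautology.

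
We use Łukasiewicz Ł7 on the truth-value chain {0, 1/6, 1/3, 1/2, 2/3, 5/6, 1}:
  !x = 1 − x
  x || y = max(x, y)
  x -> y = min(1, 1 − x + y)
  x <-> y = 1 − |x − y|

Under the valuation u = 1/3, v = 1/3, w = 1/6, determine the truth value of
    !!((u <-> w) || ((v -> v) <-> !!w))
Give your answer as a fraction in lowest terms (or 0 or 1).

5/6

u <-> w = 1/3 <-> 1/6 = 5/6
v -> v = 1/3 -> 1/3 = 1
!w = !1/6 = 5/6
!!w = !5/6 = 1/6
(v -> v) <-> !!w = 1 <-> 1/6 = 1/6
(u <-> w) || ((v -> v) <-> !!w) = 5/6 || 1/6 = 5/6
!((u <-> w) || ((v -> v) <-> !!w)) = !5/6 = 1/6
!!((u <-> w) || ((v -> v) <-> !!w)) = !1/6 = 5/6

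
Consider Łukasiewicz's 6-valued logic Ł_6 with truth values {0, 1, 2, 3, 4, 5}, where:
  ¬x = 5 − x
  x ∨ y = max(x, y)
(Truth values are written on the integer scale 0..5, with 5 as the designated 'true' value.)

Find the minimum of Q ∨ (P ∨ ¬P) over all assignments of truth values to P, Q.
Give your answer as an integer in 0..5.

Take P = 2, Q = 0:
¬P = ¬2 = 3
P ∨ ¬P = 2 ∨ 3 = 3
Q ∨ (P ∨ ¬P) = 0 ∨ 3 = 3
No assignment yields a value below 3, so this is the minimum.

3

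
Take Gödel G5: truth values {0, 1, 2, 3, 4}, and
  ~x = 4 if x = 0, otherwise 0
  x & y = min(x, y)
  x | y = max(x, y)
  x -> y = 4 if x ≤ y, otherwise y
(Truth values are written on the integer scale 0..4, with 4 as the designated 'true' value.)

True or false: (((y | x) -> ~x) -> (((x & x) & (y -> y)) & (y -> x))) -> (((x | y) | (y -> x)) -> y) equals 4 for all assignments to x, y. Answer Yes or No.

No

Counterexample: take x = 1, y = 0.
y | x = 0 | 1 = 1
~x = ~1 = 0
(y | x) -> ~x = 1 -> 0 = 0
x & x = 1 & 1 = 1
y -> y = 0 -> 0 = 4
(x & x) & (y -> y) = 1 & 4 = 1
y -> x = 0 -> 1 = 4
((x & x) & (y -> y)) & (y -> x) = 1 & 4 = 1
((y | x) -> ~x) -> (((x & x) & (y -> y)) & (y -> x)) = 0 -> 1 = 4
x | y = 1 | 0 = 1
y -> x = 0 -> 1 = 4
(x | y) | (y -> x) = 1 | 4 = 4
((x | y) | (y -> x)) -> y = 4 -> 0 = 0
(((y | x) -> ~x) -> (((x & x) & (y -> y)) & (y -> x))) -> (((x | y) | (y -> x)) -> y) = 4 -> 0 = 0
This gives 0 ≠ 4.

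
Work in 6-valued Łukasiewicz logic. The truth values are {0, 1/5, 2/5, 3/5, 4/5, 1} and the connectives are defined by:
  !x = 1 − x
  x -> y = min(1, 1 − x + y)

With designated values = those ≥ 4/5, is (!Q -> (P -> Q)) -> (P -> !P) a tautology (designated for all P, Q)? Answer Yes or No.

Counterexample: take P = 4/5, Q = 2/5.
!Q = !2/5 = 3/5
P -> Q = 4/5 -> 2/5 = 3/5
!Q -> (P -> Q) = 3/5 -> 3/5 = 1
!P = !4/5 = 1/5
P -> !P = 4/5 -> 1/5 = 2/5
(!Q -> (P -> Q)) -> (P -> !P) = 1 -> 2/5 = 2/5
This gives 2/5, which is below 4/5.

No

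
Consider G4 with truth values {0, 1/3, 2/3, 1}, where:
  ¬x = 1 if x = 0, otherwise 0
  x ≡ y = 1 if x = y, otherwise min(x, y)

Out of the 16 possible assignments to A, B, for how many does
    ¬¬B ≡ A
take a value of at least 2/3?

7

A = 0, B = 0 ↦ 1  ≥
A = 0, B = 1/3 ↦ 0  <
A = 0, B = 2/3 ↦ 0  <
A = 0, B = 1 ↦ 0  <
A = 1/3, B = 0 ↦ 0  <
A = 1/3, B = 1/3 ↦ 1/3  <
A = 1/3, B = 2/3 ↦ 1/3  <
A = 1/3, B = 1 ↦ 1/3  <
A = 2/3, B = 0 ↦ 0  <
A = 2/3, B = 1/3 ↦ 2/3  ≥
A = 2/3, B = 2/3 ↦ 2/3  ≥
A = 2/3, B = 1 ↦ 2/3  ≥
A = 1, B = 0 ↦ 0  <
A = 1, B = 1/3 ↦ 1  ≥
A = 1, B = 2/3 ↦ 1  ≥
A = 1, B = 1 ↦ 1  ≥
So 7 of the 16 assignments meet the threshold.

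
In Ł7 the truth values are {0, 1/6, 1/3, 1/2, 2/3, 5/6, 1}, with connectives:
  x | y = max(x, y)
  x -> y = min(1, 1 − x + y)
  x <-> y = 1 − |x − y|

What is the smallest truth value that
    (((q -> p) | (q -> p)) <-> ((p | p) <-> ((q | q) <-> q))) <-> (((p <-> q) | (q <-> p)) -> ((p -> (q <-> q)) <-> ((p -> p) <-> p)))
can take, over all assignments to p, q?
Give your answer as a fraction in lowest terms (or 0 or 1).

Take p = 1/2, q = 0:
q -> p = 0 -> 1/2 = 1
q -> p = 0 -> 1/2 = 1
(q -> p) | (q -> p) = 1 | 1 = 1
p | p = 1/2 | 1/2 = 1/2
q | q = 0 | 0 = 0
(q | q) <-> q = 0 <-> 0 = 1
(p | p) <-> ((q | q) <-> q) = 1/2 <-> 1 = 1/2
((q -> p) | (q -> p)) <-> ((p | p) <-> ((q | q) <-> q)) = 1 <-> 1/2 = 1/2
p <-> q = 1/2 <-> 0 = 1/2
q <-> p = 0 <-> 1/2 = 1/2
(p <-> q) | (q <-> p) = 1/2 | 1/2 = 1/2
q <-> q = 0 <-> 0 = 1
p -> (q <-> q) = 1/2 -> 1 = 1
p -> p = 1/2 -> 1/2 = 1
(p -> p) <-> p = 1 <-> 1/2 = 1/2
(p -> (q <-> q)) <-> ((p -> p) <-> p) = 1 <-> 1/2 = 1/2
((p <-> q) | (q <-> p)) -> ((p -> (q <-> q)) <-> ((p -> p) <-> p)) = 1/2 -> 1/2 = 1
(((q -> p) | (q -> p)) <-> ((p | p) <-> ((q | q) <-> q))) <-> (((p <-> q) | (q <-> p)) -> ((p -> (q <-> q)) <-> ((p -> p) <-> p))) = 1/2 <-> 1 = 1/2
No assignment yields a value below 1/2, so this is the minimum.

1/2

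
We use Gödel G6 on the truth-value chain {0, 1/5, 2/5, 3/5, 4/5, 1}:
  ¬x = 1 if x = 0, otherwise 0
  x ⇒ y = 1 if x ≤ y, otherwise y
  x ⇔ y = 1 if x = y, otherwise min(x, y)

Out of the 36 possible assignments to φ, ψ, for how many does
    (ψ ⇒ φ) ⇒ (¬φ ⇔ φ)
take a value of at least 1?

5

value 1: 5 assignments (counts)
value 0: 31 assignments
So 5 of the 36 assignments meet the threshold.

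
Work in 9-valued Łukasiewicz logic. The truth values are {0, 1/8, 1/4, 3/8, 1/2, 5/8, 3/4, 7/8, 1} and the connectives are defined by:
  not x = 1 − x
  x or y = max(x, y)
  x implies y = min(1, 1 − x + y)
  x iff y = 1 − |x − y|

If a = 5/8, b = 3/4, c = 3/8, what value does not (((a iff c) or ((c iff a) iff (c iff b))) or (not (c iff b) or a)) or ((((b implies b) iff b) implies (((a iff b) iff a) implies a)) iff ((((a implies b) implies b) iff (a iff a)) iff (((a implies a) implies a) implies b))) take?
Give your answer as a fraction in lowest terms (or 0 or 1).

3/4

a iff c = 5/8 iff 3/8 = 3/4
c iff a = 3/8 iff 5/8 = 3/4
c iff b = 3/8 iff 3/4 = 5/8
(c iff a) iff (c iff b) = 3/4 iff 5/8 = 7/8
(a iff c) or ((c iff a) iff (c iff b)) = 3/4 or 7/8 = 7/8
c iff b = 3/8 iff 3/4 = 5/8
not (c iff b) = not 5/8 = 3/8
not (c iff b) or a = 3/8 or 5/8 = 5/8
((a iff c) or ((c iff a) iff (c iff b))) or (not (c iff b) or a) = 7/8 or 5/8 = 7/8
not (((a iff c) or ((c iff a) iff (c iff b))) or (not (c iff b) or a)) = not 7/8 = 1/8
b implies b = 3/4 implies 3/4 = 1
(b implies b) iff b = 1 iff 3/4 = 3/4
a iff b = 5/8 iff 3/4 = 7/8
(a iff b) iff a = 7/8 iff 5/8 = 3/4
((a iff b) iff a) implies a = 3/4 implies 5/8 = 7/8
((b implies b) iff b) implies (((a iff b) iff a) implies a) = 3/4 implies 7/8 = 1
a implies b = 5/8 implies 3/4 = 1
(a implies b) implies b = 1 implies 3/4 = 3/4
a iff a = 5/8 iff 5/8 = 1
((a implies b) implies b) iff (a iff a) = 3/4 iff 1 = 3/4
a implies a = 5/8 implies 5/8 = 1
(a implies a) implies a = 1 implies 5/8 = 5/8
((a implies a) implies a) implies b = 5/8 implies 3/4 = 1
(((a implies b) implies b) iff (a iff a)) iff (((a implies a) implies a) implies b) = 3/4 iff 1 = 3/4
(((b implies b) iff b) implies (((a iff b) iff a) implies a)) iff ((((a implies b) implies b) iff (a iff a)) iff (((a implies a) implies a) implies b)) = 1 iff 3/4 = 3/4
not (((a iff c) or ((c iff a) iff (c iff b))) or (not (c iff b) or a)) or ((((b implies b) iff b) implies (((a iff b) iff a) implies a)) iff ((((a implies b) implies b) iff (a iff a)) iff (((a implies a) implies a) implies b))) = 1/8 or 3/4 = 3/4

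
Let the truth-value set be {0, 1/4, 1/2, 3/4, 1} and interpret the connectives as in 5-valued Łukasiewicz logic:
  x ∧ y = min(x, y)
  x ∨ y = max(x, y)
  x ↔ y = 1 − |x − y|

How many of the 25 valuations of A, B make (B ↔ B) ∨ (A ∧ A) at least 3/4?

25

value 1: 25 assignments (counts)
So 25 of the 25 assignments meet the threshold.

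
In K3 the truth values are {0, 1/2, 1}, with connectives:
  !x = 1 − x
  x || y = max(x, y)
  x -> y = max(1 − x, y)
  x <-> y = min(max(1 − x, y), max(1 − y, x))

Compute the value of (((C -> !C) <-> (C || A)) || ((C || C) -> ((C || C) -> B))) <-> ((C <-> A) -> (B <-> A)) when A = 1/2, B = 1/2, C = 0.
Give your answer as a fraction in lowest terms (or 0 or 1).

!C = !0 = 1
C -> !C = 0 -> 1 = 1
C || A = 0 || 1/2 = 1/2
(C -> !C) <-> (C || A) = 1 <-> 1/2 = 1/2
C || C = 0 || 0 = 0
C || C = 0 || 0 = 0
(C || C) -> B = 0 -> 1/2 = 1
(C || C) -> ((C || C) -> B) = 0 -> 1 = 1
((C -> !C) <-> (C || A)) || ((C || C) -> ((C || C) -> B)) = 1/2 || 1 = 1
C <-> A = 0 <-> 1/2 = 1/2
B <-> A = 1/2 <-> 1/2 = 1/2
(C <-> A) -> (B <-> A) = 1/2 -> 1/2 = 1/2
(((C -> !C) <-> (C || A)) || ((C || C) -> ((C || C) -> B))) <-> ((C <-> A) -> (B <-> A)) = 1 <-> 1/2 = 1/2

1/2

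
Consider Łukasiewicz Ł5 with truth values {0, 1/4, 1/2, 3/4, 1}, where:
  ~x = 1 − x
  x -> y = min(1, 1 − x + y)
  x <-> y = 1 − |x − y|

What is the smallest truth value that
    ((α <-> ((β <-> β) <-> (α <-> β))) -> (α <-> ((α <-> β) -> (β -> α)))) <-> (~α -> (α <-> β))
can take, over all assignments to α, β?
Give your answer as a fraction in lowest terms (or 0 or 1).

1/2

Take α = 1/2, β = 0:
β <-> β = 0 <-> 0 = 1
α <-> β = 1/2 <-> 0 = 1/2
(β <-> β) <-> (α <-> β) = 1 <-> 1/2 = 1/2
α <-> ((β <-> β) <-> (α <-> β)) = 1/2 <-> 1/2 = 1
α <-> β = 1/2 <-> 0 = 1/2
β -> α = 0 -> 1/2 = 1
(α <-> β) -> (β -> α) = 1/2 -> 1 = 1
α <-> ((α <-> β) -> (β -> α)) = 1/2 <-> 1 = 1/2
(α <-> ((β <-> β) <-> (α <-> β))) -> (α <-> ((α <-> β) -> (β -> α))) = 1 -> 1/2 = 1/2
~α = ~1/2 = 1/2
α <-> β = 1/2 <-> 0 = 1/2
~α -> (α <-> β) = 1/2 -> 1/2 = 1
((α <-> ((β <-> β) <-> (α <-> β))) -> (α <-> ((α <-> β) -> (β -> α)))) <-> (~α -> (α <-> β)) = 1/2 <-> 1 = 1/2
No assignment yields a value below 1/2, so this is the minimum.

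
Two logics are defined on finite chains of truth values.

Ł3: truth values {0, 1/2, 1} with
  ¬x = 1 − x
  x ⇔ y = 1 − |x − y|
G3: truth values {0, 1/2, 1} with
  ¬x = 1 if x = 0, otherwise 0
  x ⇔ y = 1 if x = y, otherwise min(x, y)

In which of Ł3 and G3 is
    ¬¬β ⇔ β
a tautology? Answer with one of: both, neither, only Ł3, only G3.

In Ł3: every assignment gives 1 — tautology.
In G3: at β = 1/2 the value is 1/2 — not a tautology.

only Ł3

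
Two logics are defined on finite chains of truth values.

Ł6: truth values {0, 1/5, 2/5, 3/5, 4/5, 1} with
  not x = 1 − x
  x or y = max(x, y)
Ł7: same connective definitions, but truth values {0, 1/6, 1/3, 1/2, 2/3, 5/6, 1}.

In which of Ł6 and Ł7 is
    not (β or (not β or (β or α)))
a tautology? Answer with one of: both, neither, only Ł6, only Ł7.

In Ł6: at α = 0, β = 0 the value is 0 — not a tautology.
In Ł7: at α = 0, β = 0 the value is 0 — not a tautology.

neither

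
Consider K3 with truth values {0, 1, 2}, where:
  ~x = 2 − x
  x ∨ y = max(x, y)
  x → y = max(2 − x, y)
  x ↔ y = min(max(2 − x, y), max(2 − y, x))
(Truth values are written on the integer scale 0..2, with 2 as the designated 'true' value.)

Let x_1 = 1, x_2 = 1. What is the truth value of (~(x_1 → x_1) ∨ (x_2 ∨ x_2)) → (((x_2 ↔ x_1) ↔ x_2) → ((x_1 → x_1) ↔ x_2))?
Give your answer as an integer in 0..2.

x_1 → x_1 = 1 → 1 = 1
~(x_1 → x_1) = ~1 = 1
x_2 ∨ x_2 = 1 ∨ 1 = 1
~(x_1 → x_1) ∨ (x_2 ∨ x_2) = 1 ∨ 1 = 1
x_2 ↔ x_1 = 1 ↔ 1 = 1
(x_2 ↔ x_1) ↔ x_2 = 1 ↔ 1 = 1
x_1 → x_1 = 1 → 1 = 1
(x_1 → x_1) ↔ x_2 = 1 ↔ 1 = 1
((x_2 ↔ x_1) ↔ x_2) → ((x_1 → x_1) ↔ x_2) = 1 → 1 = 1
(~(x_1 → x_1) ∨ (x_2 ∨ x_2)) → (((x_2 ↔ x_1) ↔ x_2) → ((x_1 → x_1) ↔ x_2)) = 1 → 1 = 1

1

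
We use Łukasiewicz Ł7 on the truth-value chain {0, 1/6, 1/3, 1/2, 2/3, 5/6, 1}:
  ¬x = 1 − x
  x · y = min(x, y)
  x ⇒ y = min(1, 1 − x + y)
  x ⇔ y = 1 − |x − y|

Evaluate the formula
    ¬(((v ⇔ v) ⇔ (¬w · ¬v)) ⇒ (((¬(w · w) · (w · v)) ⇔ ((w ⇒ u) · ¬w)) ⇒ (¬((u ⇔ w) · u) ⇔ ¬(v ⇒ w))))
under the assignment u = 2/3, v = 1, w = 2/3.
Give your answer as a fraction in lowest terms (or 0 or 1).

v ⇔ v = 1 ⇔ 1 = 1
¬w = ¬2/3 = 1/3
¬v = ¬1 = 0
¬w · ¬v = 1/3 · 0 = 0
(v ⇔ v) ⇔ (¬w · ¬v) = 1 ⇔ 0 = 0
w · w = 2/3 · 2/3 = 2/3
¬(w · w) = ¬2/3 = 1/3
w · v = 2/3 · 1 = 2/3
¬(w · w) · (w · v) = 1/3 · 2/3 = 1/3
w ⇒ u = 2/3 ⇒ 2/3 = 1
¬w = ¬2/3 = 1/3
(w ⇒ u) · ¬w = 1 · 1/3 = 1/3
(¬(w · w) · (w · v)) ⇔ ((w ⇒ u) · ¬w) = 1/3 ⇔ 1/3 = 1
u ⇔ w = 2/3 ⇔ 2/3 = 1
(u ⇔ w) · u = 1 · 2/3 = 2/3
¬((u ⇔ w) · u) = ¬2/3 = 1/3
v ⇒ w = 1 ⇒ 2/3 = 2/3
¬(v ⇒ w) = ¬2/3 = 1/3
¬((u ⇔ w) · u) ⇔ ¬(v ⇒ w) = 1/3 ⇔ 1/3 = 1
((¬(w · w) · (w · v)) ⇔ ((w ⇒ u) · ¬w)) ⇒ (¬((u ⇔ w) · u) ⇔ ¬(v ⇒ w)) = 1 ⇒ 1 = 1
((v ⇔ v) ⇔ (¬w · ¬v)) ⇒ (((¬(w · w) · (w · v)) ⇔ ((w ⇒ u) · ¬w)) ⇒ (¬((u ⇔ w) · u) ⇔ ¬(v ⇒ w))) = 0 ⇒ 1 = 1
¬(((v ⇔ v) ⇔ (¬w · ¬v)) ⇒ (((¬(w · w) · (w · v)) ⇔ ((w ⇒ u) · ¬w)) ⇒ (¬((u ⇔ w) · u) ⇔ ¬(v ⇒ w)))) = ¬1 = 0

0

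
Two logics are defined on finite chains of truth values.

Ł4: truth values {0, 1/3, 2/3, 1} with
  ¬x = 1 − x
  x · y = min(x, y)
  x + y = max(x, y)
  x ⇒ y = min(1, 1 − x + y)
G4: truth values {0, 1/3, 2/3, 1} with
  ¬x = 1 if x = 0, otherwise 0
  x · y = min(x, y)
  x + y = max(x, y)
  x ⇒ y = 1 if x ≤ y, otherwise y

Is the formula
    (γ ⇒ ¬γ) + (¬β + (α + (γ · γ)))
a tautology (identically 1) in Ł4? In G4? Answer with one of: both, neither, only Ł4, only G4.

In Ł4: at α = 0, β = 1/3, γ = 2/3 the value is 2/3 — not a tautology.
In G4: at α = 0, β = 1/3, γ = 1/3 the value is 1/3 — not a tautology.

neither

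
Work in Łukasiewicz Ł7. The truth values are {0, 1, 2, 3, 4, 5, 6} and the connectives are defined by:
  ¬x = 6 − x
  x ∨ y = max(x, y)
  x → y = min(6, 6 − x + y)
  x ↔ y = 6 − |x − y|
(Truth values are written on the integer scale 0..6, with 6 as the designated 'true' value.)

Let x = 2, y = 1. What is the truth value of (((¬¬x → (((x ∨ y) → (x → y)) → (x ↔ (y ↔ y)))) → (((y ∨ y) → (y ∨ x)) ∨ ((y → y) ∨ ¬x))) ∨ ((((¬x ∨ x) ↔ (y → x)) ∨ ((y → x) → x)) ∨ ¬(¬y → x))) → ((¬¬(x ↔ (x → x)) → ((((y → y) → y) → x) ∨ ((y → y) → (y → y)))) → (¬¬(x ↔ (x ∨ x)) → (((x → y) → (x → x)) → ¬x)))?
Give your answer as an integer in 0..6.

¬x = ¬2 = 4
¬¬x = ¬4 = 2
x ∨ y = 2 ∨ 1 = 2
x → y = 2 → 1 = 5
(x ∨ y) → (x → y) = 2 → 5 = 6
y ↔ y = 1 ↔ 1 = 6
x ↔ (y ↔ y) = 2 ↔ 6 = 2
((x ∨ y) → (x → y)) → (x ↔ (y ↔ y)) = 6 → 2 = 2
¬¬x → (((x ∨ y) → (x → y)) → (x ↔ (y ↔ y))) = 2 → 2 = 6
y ∨ y = 1 ∨ 1 = 1
y ∨ x = 1 ∨ 2 = 2
(y ∨ y) → (y ∨ x) = 1 → 2 = 6
y → y = 1 → 1 = 6
¬x = ¬2 = 4
(y → y) ∨ ¬x = 6 ∨ 4 = 6
((y ∨ y) → (y ∨ x)) ∨ ((y → y) ∨ ¬x) = 6 ∨ 6 = 6
(¬¬x → (((x ∨ y) → (x → y)) → (x ↔ (y ↔ y)))) → (((y ∨ y) → (y ∨ x)) ∨ ((y → y) ∨ ¬x)) = 6 → 6 = 6
¬x = ¬2 = 4
¬x ∨ x = 4 ∨ 2 = 4
y → x = 1 → 2 = 6
(¬x ∨ x) ↔ (y → x) = 4 ↔ 6 = 4
y → x = 1 → 2 = 6
(y → x) → x = 6 → 2 = 2
((¬x ∨ x) ↔ (y → x)) ∨ ((y → x) → x) = 4 ∨ 2 = 4
¬y = ¬1 = 5
¬y → x = 5 → 2 = 3
¬(¬y → x) = ¬3 = 3
(((¬x ∨ x) ↔ (y → x)) ∨ ((y → x) → x)) ∨ ¬(¬y → x) = 4 ∨ 3 = 4
((¬¬x → (((x ∨ y) → (x → y)) → (x ↔ (y ↔ y)))) → (((y ∨ y) → (y ∨ x)) ∨ ((y → y) ∨ ¬x))) ∨ ((((¬x ∨ x) ↔ (y → x)) ∨ ((y → x) → x)) ∨ ¬(¬y → x)) = 6 ∨ 4 = 6
x → x = 2 → 2 = 6
x ↔ (x → x) = 2 ↔ 6 = 2
¬(x ↔ (x → x)) = ¬2 = 4
¬¬(x ↔ (x → x)) = ¬4 = 2
y → y = 1 → 1 = 6
(y → y) → y = 6 → 1 = 1
((y → y) → y) → x = 1 → 2 = 6
y → y = 1 → 1 = 6
y → y = 1 → 1 = 6
(y → y) → (y → y) = 6 → 6 = 6
(((y → y) → y) → x) ∨ ((y → y) → (y → y)) = 6 ∨ 6 = 6
¬¬(x ↔ (x → x)) → ((((y → y) → y) → x) ∨ ((y → y) → (y → y))) = 2 → 6 = 6
x ∨ x = 2 ∨ 2 = 2
x ↔ (x ∨ x) = 2 ↔ 2 = 6
¬(x ↔ (x ∨ x)) = ¬6 = 0
¬¬(x ↔ (x ∨ x)) = ¬0 = 6
x → y = 2 → 1 = 5
x → x = 2 → 2 = 6
(x → y) → (x → x) = 5 → 6 = 6
¬x = ¬2 = 4
((x → y) → (x → x)) → ¬x = 6 → 4 = 4
¬¬(x ↔ (x ∨ x)) → (((x → y) → (x → x)) → ¬x) = 6 → 4 = 4
(¬¬(x ↔ (x → x)) → ((((y → y) → y) → x) ∨ ((y → y) → (y → y)))) → (¬¬(x ↔ (x ∨ x)) → (((x → y) → (x → x)) → ¬x)) = 6 → 4 = 4
(((¬¬x → (((x ∨ y) → (x → y)) → (x ↔ (y ↔ y)))) → (((y ∨ y) → (y ∨ x)) ∨ ((y → y) ∨ ¬x))) ∨ ((((¬x ∨ x) ↔ (y → x)) ∨ ((y → x) → x)) ∨ ¬(¬y → x))) → ((¬¬(x ↔ (x → x)) → ((((y → y) → y) → x) ∨ ((y → y) → (y → y)))) → (¬¬(x ↔ (x ∨ x)) → (((x → y) → (x → x)) → ¬x))) = 6 → 4 = 4

4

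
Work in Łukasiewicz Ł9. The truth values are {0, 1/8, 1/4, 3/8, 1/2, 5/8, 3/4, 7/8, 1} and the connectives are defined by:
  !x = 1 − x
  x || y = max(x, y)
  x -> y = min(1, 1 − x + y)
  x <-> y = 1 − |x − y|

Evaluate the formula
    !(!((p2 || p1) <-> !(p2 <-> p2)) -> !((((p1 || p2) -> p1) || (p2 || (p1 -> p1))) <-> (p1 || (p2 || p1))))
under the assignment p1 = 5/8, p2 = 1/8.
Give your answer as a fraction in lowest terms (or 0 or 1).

1/4

p2 || p1 = 1/8 || 5/8 = 5/8
p2 <-> p2 = 1/8 <-> 1/8 = 1
!(p2 <-> p2) = !1 = 0
(p2 || p1) <-> !(p2 <-> p2) = 5/8 <-> 0 = 3/8
!((p2 || p1) <-> !(p2 <-> p2)) = !3/8 = 5/8
p1 || p2 = 5/8 || 1/8 = 5/8
(p1 || p2) -> p1 = 5/8 -> 5/8 = 1
p1 -> p1 = 5/8 -> 5/8 = 1
p2 || (p1 -> p1) = 1/8 || 1 = 1
((p1 || p2) -> p1) || (p2 || (p1 -> p1)) = 1 || 1 = 1
p2 || p1 = 1/8 || 5/8 = 5/8
p1 || (p2 || p1) = 5/8 || 5/8 = 5/8
(((p1 || p2) -> p1) || (p2 || (p1 -> p1))) <-> (p1 || (p2 || p1)) = 1 <-> 5/8 = 5/8
!((((p1 || p2) -> p1) || (p2 || (p1 -> p1))) <-> (p1 || (p2 || p1))) = !5/8 = 3/8
!((p2 || p1) <-> !(p2 <-> p2)) -> !((((p1 || p2) -> p1) || (p2 || (p1 -> p1))) <-> (p1 || (p2 || p1))) = 5/8 -> 3/8 = 3/4
!(!((p2 || p1) <-> !(p2 <-> p2)) -> !((((p1 || p2) -> p1) || (p2 || (p1 -> p1))) <-> (p1 || (p2 || p1)))) = !3/4 = 1/4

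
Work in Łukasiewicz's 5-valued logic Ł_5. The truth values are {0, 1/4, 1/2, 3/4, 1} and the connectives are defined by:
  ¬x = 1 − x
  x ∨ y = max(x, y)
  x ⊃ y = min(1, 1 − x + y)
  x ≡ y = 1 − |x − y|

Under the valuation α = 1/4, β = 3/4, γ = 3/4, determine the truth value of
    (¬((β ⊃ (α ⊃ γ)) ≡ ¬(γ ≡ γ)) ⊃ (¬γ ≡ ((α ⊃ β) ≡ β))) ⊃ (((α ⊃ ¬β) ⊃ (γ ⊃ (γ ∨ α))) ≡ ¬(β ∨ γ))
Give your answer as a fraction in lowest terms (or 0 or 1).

α ⊃ γ = 1/4 ⊃ 3/4 = 1
β ⊃ (α ⊃ γ) = 3/4 ⊃ 1 = 1
γ ≡ γ = 3/4 ≡ 3/4 = 1
¬(γ ≡ γ) = ¬1 = 0
(β ⊃ (α ⊃ γ)) ≡ ¬(γ ≡ γ) = 1 ≡ 0 = 0
¬((β ⊃ (α ⊃ γ)) ≡ ¬(γ ≡ γ)) = ¬0 = 1
¬γ = ¬3/4 = 1/4
α ⊃ β = 1/4 ⊃ 3/4 = 1
(α ⊃ β) ≡ β = 1 ≡ 3/4 = 3/4
¬γ ≡ ((α ⊃ β) ≡ β) = 1/4 ≡ 3/4 = 1/2
¬((β ⊃ (α ⊃ γ)) ≡ ¬(γ ≡ γ)) ⊃ (¬γ ≡ ((α ⊃ β) ≡ β)) = 1 ⊃ 1/2 = 1/2
¬β = ¬3/4 = 1/4
α ⊃ ¬β = 1/4 ⊃ 1/4 = 1
γ ∨ α = 3/4 ∨ 1/4 = 3/4
γ ⊃ (γ ∨ α) = 3/4 ⊃ 3/4 = 1
(α ⊃ ¬β) ⊃ (γ ⊃ (γ ∨ α)) = 1 ⊃ 1 = 1
β ∨ γ = 3/4 ∨ 3/4 = 3/4
¬(β ∨ γ) = ¬3/4 = 1/4
((α ⊃ ¬β) ⊃ (γ ⊃ (γ ∨ α))) ≡ ¬(β ∨ γ) = 1 ≡ 1/4 = 1/4
(¬((β ⊃ (α ⊃ γ)) ≡ ¬(γ ≡ γ)) ⊃ (¬γ ≡ ((α ⊃ β) ≡ β))) ⊃ (((α ⊃ ¬β) ⊃ (γ ⊃ (γ ∨ α))) ≡ ¬(β ∨ γ)) = 1/2 ⊃ 1/4 = 3/4

3/4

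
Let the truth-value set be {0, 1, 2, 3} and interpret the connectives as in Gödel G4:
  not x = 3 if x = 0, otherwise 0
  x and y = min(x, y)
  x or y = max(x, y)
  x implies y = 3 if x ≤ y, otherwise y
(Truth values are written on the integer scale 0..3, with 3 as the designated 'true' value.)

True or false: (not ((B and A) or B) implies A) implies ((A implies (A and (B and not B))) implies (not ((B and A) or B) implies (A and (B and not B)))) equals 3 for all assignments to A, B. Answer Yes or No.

Yes

A = 0, B = 0 ↦ 3
A = 0, B = 1 ↦ 3
A = 0, B = 2 ↦ 3
A = 0, B = 3 ↦ 3
A = 1, B = 0 ↦ 3
A = 1, B = 1 ↦ 3
A = 1, B = 2 ↦ 3
A = 1, B = 3 ↦ 3
A = 2, B = 0 ↦ 3
A = 2, B = 1 ↦ 3
A = 2, B = 2 ↦ 3
A = 2, B = 3 ↦ 3
A = 3, B = 0 ↦ 3
A = 3, B = 1 ↦ 3
A = 3, B = 2 ↦ 3
A = 3, B = 3 ↦ 3
Every assignment gives a value ≥ 3.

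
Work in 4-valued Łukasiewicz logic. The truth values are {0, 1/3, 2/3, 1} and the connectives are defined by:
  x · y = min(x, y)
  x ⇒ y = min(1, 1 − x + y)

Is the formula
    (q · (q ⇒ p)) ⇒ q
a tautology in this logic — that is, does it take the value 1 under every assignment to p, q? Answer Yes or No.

p = 0, q = 0 ↦ 1
p = 0, q = 1/3 ↦ 1
p = 0, q = 2/3 ↦ 1
p = 0, q = 1 ↦ 1
p = 1/3, q = 0 ↦ 1
p = 1/3, q = 1/3 ↦ 1
p = 1/3, q = 2/3 ↦ 1
p = 1/3, q = 1 ↦ 1
p = 2/3, q = 0 ↦ 1
p = 2/3, q = 1/3 ↦ 1
p = 2/3, q = 2/3 ↦ 1
p = 2/3, q = 1 ↦ 1
p = 1, q = 0 ↦ 1
p = 1, q = 1/3 ↦ 1
p = 1, q = 2/3 ↦ 1
p = 1, q = 1 ↦ 1
Every assignment gives a value ≥ 1.

Yes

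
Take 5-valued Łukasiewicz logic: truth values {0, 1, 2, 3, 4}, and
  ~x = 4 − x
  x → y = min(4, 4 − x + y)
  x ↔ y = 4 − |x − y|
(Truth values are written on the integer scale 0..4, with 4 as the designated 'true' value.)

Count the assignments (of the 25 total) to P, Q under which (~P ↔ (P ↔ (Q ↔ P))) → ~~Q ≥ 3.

value 4: 14 assignments (counts)
value 3: 4 assignments (counts)
value 2: 4 assignments
value 1: 2 assignments
value 0: 1 assignment
So 18 of the 25 assignments meet the threshold.

18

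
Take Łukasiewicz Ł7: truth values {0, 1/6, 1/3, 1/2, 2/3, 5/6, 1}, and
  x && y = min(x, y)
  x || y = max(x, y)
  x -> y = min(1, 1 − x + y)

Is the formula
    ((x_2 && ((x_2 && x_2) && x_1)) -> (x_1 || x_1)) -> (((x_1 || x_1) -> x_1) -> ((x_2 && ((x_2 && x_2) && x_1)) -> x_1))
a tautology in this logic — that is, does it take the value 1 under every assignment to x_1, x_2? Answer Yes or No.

Yes

At x_1 = 2/3, x_2 = 1/2, for instance:
x_2 && x_2 = 1/2 && 1/2 = 1/2
(x_2 && x_2) && x_1 = 1/2 && 2/3 = 1/2
x_2 && ((x_2 && x_2) && x_1) = 1/2 && 1/2 = 1/2
x_1 || x_1 = 2/3 || 2/3 = 2/3
(x_2 && ((x_2 && x_2) && x_1)) -> (x_1 || x_1) = 1/2 -> 2/3 = 1
(x_1 || x_1) -> x_1 = 2/3 -> 2/3 = 1
(x_2 && ((x_2 && x_2) && x_1)) -> x_1 = 1/2 -> 2/3 = 1
((x_1 || x_1) -> x_1) -> ((x_2 && ((x_2 && x_2) && x_1)) -> x_1) = 1 -> 1 = 1
((x_2 && ((x_2 && x_2) && x_1)) -> (x_1 || x_1)) -> (((x_1 || x_1) -> x_1) -> ((x_2 && ((x_2 && x_2) && x_1)) -> x_1)) = 1 -> 1 = 1
and checking the remaining 48 assignments likewise gives ≥ 1 in every case.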